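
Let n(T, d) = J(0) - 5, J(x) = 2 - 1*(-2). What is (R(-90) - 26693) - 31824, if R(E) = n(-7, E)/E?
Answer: -5266529/90 ≈ -58517.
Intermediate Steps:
J(x) = 4 (J(x) = 2 + 2 = 4)
n(T, d) = -1 (n(T, d) = 4 - 5 = -1)
R(E) = -1/E
(R(-90) - 26693) - 31824 = (-1/(-90) - 26693) - 31824 = (-1*(-1/90) - 26693) - 31824 = (1/90 - 26693) - 31824 = -2402369/90 - 31824 = -5266529/90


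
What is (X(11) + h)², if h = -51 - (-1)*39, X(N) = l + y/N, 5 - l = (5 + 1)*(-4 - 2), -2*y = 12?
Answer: 97969/121 ≈ 809.66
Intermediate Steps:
y = -6 (y = -½*12 = -6)
l = 41 (l = 5 - (5 + 1)*(-4 - 2) = 5 - 6*(-6) = 5 - 1*(-36) = 5 + 36 = 41)
X(N) = 41 - 6/N
h = -12 (h = -51 - 1*(-39) = -51 + 39 = -12)
(X(11) + h)² = ((41 - 6/11) - 12)² = (445/11 - 12)² = (313/11)² = 97969/121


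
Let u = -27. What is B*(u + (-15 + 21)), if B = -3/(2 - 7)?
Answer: -63/5 ≈ -12.600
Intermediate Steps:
B = 3/5 (B = -3/(-5) = -1/5*(-3) = 3/5 ≈ 0.60000)
B*(u + (-15 + 21)) = 3*(-27 + (-15 + 21))/5 = 3*(-27 + 6)/5 = (3/5)*(-21) = -63/5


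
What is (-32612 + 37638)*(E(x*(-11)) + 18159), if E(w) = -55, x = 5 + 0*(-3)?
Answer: 90990704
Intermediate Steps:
x = 5 (x = 5 + 0 = 5)
(-32612 + 37638)*(E(x*(-11)) + 18159) = (-32612 + 37638)*(-55 + 18159) = 5026*18104 = 90990704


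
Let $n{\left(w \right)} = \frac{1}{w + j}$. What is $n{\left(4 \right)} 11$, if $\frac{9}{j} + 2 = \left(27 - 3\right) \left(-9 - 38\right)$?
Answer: $\frac{12430}{4511} \approx 2.7555$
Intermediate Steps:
$j = - \frac{9}{1130}$ ($j = \frac{9}{-2 + \left(27 - 3\right) \left(-9 - 38\right)} = \frac{9}{-2 + 24 \left(-47\right)} = \frac{9}{-2 - 1128} = \frac{9}{-1130} = 9 \left(- \frac{1}{1130}\right) = - \frac{9}{1130} \approx -0.0079646$)
$n{\left(w \right)} = \frac{1}{- \frac{9}{1130} + w}$ ($n{\left(w \right)} = \frac{1}{w - \frac{9}{1130}} = \frac{1}{- \frac{9}{1130} + w}$)
$n{\left(4 \right)} 11 = \frac{1130}{-9 + 1130 \cdot 4} \cdot 11 = \frac{1130}{-9 + 4520} \cdot 11 = \frac{1130}{4511} \cdot 11 = \frac{12430}{4511}$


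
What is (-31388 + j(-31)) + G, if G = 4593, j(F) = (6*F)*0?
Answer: -26795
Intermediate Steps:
j(F) = 0
(-31388 + j(-31)) + G = (-31388 + 0) + 4593 = -31388 + 4593 = -26795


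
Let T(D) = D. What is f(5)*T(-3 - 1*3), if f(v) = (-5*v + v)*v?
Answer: 600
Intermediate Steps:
f(v) = -4*v² (f(v) = (-4*v)*v = -4*v²)
f(5)*T(-3 - 1*3) = (-4*5²)*(-3 - 1*3) = (-4*25)*(-3 - 3) = -100*(-6) = 600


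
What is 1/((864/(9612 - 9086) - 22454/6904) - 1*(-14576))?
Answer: 907876/13231739139 ≈ 6.8614e-5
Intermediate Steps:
1/((864/(9612 - 9086) - 22454/6904) - 1*(-14576)) = 1/((864/526 - 22454*1/6904) + 14576) = 1/((864*(1/526) - 11227/3452) + 14576) = 1/((432/263 - 11227/3452) + 14576) = 1/(-1461437/907876 + 14576) = 1/(13231739139/907876) = 907876/13231739139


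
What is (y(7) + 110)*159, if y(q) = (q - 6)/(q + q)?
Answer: 245019/14 ≈ 17501.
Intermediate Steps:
y(q) = (-6 + q)/(2*q) (y(q) = (-6 + q)/((2*q)) = (-6 + q)*(1/(2*q)) = (-6 + q)/(2*q))
(y(7) + 110)*159 = ((1/2)*(-6 + 7)/7 + 110)*159 = ((1/2)*(1/7)*1 + 110)*159 = (1/14 + 110)*159 = (1541/14)*159 = 245019/14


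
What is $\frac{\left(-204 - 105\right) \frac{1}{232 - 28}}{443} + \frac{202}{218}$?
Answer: $\frac{3031297}{3283516} \approx 0.92319$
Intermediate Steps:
$\frac{\left(-204 - 105\right) \frac{1}{232 - 28}}{443} + \frac{202}{218} = - \frac{309}{204} \cdot \frac{1}{443} + 202 \cdot \frac{1}{218} = \left(-309\right) \frac{1}{204} \cdot \frac{1}{443} + \frac{101}{109} = \left(- \frac{103}{68}\right) \frac{1}{443} + \frac{101}{109} = - \frac{103}{30124} + \frac{101}{109} = \frac{3031297}{3283516}$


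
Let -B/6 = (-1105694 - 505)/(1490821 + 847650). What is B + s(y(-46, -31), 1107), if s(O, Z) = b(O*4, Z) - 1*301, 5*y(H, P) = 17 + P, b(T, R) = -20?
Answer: -744011997/2338471 ≈ -318.16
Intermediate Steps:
y(H, P) = 17/5 + P/5 (y(H, P) = (17 + P)/5 = 17/5 + P/5)
s(O, Z) = -321 (s(O, Z) = -20 - 1*301 = -20 - 301 = -321)
B = 6637194/2338471 (B = -6*(-1105694 - 505)/(1490821 + 847650) = -(-6637194)/2338471 = -6*(-1106199/2338471) = 6637194/2338471 ≈ 2.8383)
B + s(y(-46, -31), 1107) = 6637194/2338471 - 321 = -744011997/2338471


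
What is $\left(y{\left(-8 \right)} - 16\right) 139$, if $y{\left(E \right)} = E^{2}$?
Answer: $6672$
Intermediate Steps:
$\left(y{\left(-8 \right)} - 16\right) 139 = \left(\left(-8\right)^{2} - 16\right) 139 = \left(64 - 16\right) 139 = 48 \cdot 139 = 6672$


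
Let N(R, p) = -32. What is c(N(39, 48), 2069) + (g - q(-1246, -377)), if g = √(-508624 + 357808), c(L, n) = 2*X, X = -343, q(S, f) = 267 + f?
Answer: -576 + 4*I*√9426 ≈ -576.0 + 388.35*I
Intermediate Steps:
c(L, n) = -686 (c(L, n) = 2*(-343) = -686)
g = 4*I*√9426 (g = √(-150816) = 4*I*√9426 ≈ 388.35*I)
c(N(39, 48), 2069) + (g - q(-1246, -377)) = -686 + (4*I*√9426 - (267 - 377)) = -686 + (4*I*√9426 - 1*(-110)) = -686 + (4*I*√9426 + 110) = -686 + (110 + 4*I*√9426) = -576 + 4*I*√9426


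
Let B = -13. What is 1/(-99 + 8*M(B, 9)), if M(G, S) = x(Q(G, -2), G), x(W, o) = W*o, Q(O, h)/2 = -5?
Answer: 1/941 ≈ 0.0010627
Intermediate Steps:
Q(O, h) = -10 (Q(O, h) = 2*(-5) = -10)
M(G, S) = -10*G
1/(-99 + 8*M(B, 9)) = 1/(-99 + 8*(-10*(-13))) = 1/(-99 + 8*130) = 1/(-99 + 1040) = 1/941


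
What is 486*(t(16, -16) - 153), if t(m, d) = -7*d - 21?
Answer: -30132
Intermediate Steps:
t(m, d) = -21 - 7*d
486*(t(16, -16) - 153) = 486*((-21 - 7*(-16)) - 153) = 486*((-21 + 112) - 153) = 486*(91 - 153) = 486*(-62) = -30132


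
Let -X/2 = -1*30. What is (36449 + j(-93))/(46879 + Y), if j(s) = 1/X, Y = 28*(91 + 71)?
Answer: 2186941/3084900 ≈ 0.70892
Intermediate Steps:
Y = 4536 (Y = 28*162 = 4536)
X = 60 (X = -(-2)*30 = -2*(-30) = 60)
j(s) = 1/60
(36449 + j(-93))/(46879 + Y) = (36449 + 1/60)/(46879 + 4536) = (2186941/60)/51415 = (2186941/60)*(1/51415) = 2186941/3084900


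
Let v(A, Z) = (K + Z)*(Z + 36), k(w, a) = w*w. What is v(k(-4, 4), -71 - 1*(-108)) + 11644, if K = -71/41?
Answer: 582962/41 ≈ 14219.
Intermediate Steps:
k(w, a) = w**2
K = -71/41 (K = -71*1/41 = -71/41 ≈ -1.7317)
v(A, Z) = (36 + Z)*(-71/41 + Z) (v(A, Z) = (-71/41 + Z)*(Z + 36) = (-71/41 + Z)*(36 + Z) = (36 + Z)*(-71/41 + Z))
v(k(-4, 4), -71 - 1*(-108)) + 11644 = (-2556/41 + (-71 - 1*(-108))**2 + 1405*(-71 - 1*(-108))/41) + 11644 = (-2556/41 + (-71 + 108)**2 + 1405*(-71 + 108)/41) + 11644 = (-2556/41 + 37**2 + (1405/41)*37) + 11644 = (-2556/41 + 1369 + 51985/41) + 11644 = 105558/41 + 11644 = 582962/41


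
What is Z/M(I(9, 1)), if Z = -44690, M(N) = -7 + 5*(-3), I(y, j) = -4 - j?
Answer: 22345/11 ≈ 2031.4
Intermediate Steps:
M(N) = -22 (M(N) = -7 - 15 = -22)
Z/M(I(9, 1)) = -44690/(-22) = -44690*(-1/22) = 22345/11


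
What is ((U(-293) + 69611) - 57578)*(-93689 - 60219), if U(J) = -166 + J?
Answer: -1781331192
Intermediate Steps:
((U(-293) + 69611) - 57578)*(-93689 - 60219) = (((-166 - 293) + 69611) - 57578)*(-93689 - 60219) = ((-459 + 69611) - 57578)*(-153908) = (69152 - 57578)*(-153908) = 11574*(-153908) = -1781331192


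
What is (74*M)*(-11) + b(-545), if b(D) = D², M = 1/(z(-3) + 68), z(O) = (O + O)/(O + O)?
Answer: 20493911/69 ≈ 2.9701e+5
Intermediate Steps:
z(O) = 1 (z(O) = (2*O)/((2*O)) = (2*O)*(1/(2*O)) = 1)
M = 1/69 (M = 1/(1 + 68) = 1/69 ≈ 0.014493)
(74*M)*(-11) + b(-545) = (74*(1/69))*(-11) + (-545)² = (74/69)*(-11) + 297025 = -814/69 + 297025 = 20493911/69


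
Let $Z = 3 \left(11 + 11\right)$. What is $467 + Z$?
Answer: $533$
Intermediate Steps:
$Z = 66$ ($Z = 3 \cdot 22 = 66$)
$467 + Z = 467 + 66 = 533$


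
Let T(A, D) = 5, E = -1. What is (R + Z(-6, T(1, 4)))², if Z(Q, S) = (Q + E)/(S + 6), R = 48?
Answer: 271441/121 ≈ 2243.3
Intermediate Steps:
Z(Q, S) = (-1 + Q)/(6 + S) (Z(Q, S) = (Q - 1)/(S + 6) = (-1 + Q)/(6 + S))
(R + Z(-6, T(1, 4)))² = (48 + (-1 - 6)/(6 + 5))² = (48 - 7/11)² = (521/11)² = 271441/121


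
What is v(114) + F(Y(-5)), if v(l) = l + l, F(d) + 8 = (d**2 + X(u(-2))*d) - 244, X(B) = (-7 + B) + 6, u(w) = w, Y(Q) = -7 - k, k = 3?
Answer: 106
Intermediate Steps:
Y(Q) = -10 (Y(Q) = -7 - 1*3 = -7 - 3 = -10)
X(B) = -1 + B
F(d) = -252 + d**2 - 3*d (F(d) = -8 + ((d**2 + (-1 - 2)*d) - 244) = -8 + ((d**2 - 3*d) - 244) = -8 + (-244 + d**2 - 3*d) = -252 + d**2 - 3*d)
v(l) = 2*l
v(114) + F(Y(-5)) = 2*114 + (-252 + (-10)**2 - 3*(-10)) = 228 + (-252 + 100 + 30) = 228 - 122 = 106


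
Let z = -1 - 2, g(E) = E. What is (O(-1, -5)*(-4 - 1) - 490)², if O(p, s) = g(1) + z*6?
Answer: 164025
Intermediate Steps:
z = -3
O(p, s) = -17 (O(p, s) = 1 - 3*6 = 1 - 18 = -17)
(O(-1, -5)*(-4 - 1) - 490)² = (-17*(-4 - 1) - 490)² = (-17*(-5) - 490)² = (85 - 490)² = (-405)² = 164025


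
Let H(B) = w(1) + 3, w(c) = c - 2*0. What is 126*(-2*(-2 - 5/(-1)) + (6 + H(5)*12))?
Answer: 6048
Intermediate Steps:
w(c) = c (w(c) = c + 0 = c)
H(B) = 4 (H(B) = 1 + 3 = 4)
126*(-2*(-2 - 5/(-1)) + (6 + H(5)*12)) = 126*(-2*(-2 - 5/(-1)) + (6 + 4*12)) = 126*(-2*(-2 - 5*(-1)) + (6 + 48)) = 126*(-2*(-2 + 5) + 54) = 126*(-2*3 + 54) = 126*(-6 + 54) = 126*48 = 6048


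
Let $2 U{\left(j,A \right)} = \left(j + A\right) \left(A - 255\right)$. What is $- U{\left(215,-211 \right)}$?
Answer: $932$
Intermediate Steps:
$U{\left(j,A \right)} = \frac{\left(-255 + A\right) \left(A + j\right)}{2}$ ($U{\left(j,A \right)} = \frac{\left(j + A\right) \left(A - 255\right)}{2} = \frac{\left(A + j\right) \left(-255 + A\right)}{2} = \frac{\left(-255 + A\right) \left(A + j\right)}{2}$)
$- U{\left(215,-211 \right)} = - (\frac{\left(-211\right)^{2}}{2} - - \frac{53805}{2} - \frac{54825}{2} + \frac{1}{2} \left(-211\right) 215) = - (\frac{1}{2} \cdot 44521 + \frac{53805}{2} - \frac{54825}{2} - \frac{45365}{2}) = - (\frac{44521}{2} + \frac{53805}{2} - \frac{54825}{2} - \frac{45365}{2}) = \left(-1\right) \left(-932\right) = 932$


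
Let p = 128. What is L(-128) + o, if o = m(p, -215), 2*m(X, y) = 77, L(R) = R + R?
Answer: -435/2 ≈ -217.50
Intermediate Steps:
L(R) = 2*R
m(X, y) = 77/2 (m(X, y) = (½)*77 = 77/2)
o = 77/2 ≈ 38.500
L(-128) + o = 2*(-128) + 77/2 = -256 + 77/2 = -435/2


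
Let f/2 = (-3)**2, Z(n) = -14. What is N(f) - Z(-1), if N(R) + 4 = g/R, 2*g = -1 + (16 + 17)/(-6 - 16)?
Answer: 715/72 ≈ 9.9306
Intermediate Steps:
f = 18 (f = 2*(-3)**2 = 2*9 = 18)
g = -5/4 (g = (-1 + (16 + 17)/(-6 - 16))/2 = (-1 + 33/(-22))/2 = (-1 + 33*(-1/22))/2 = (-1 - 3/2)/2 = (1/2)*(-5/2) = -5/4 ≈ -1.2500)
N(R) = -4 - 5/(4*R)
N(f) - Z(-1) = (-4 - 5/4/18) - 1*(-14) = (-4 - 5/4*1/18) + 14 = (-4 - 5/72) + 14 = -293/72 + 14 = 715/72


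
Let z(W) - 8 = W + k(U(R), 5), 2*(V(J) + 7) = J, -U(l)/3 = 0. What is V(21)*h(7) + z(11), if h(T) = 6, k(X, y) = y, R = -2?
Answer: 45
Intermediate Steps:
U(l) = 0 (U(l) = -3*0 = 0)
V(J) = -7 + J/2
z(W) = 13 + W (z(W) = 8 + (W + 5) = 8 + (5 + W) = 13 + W)
V(21)*h(7) + z(11) = (-7 + (½)*21)*6 + (13 + 11) = (-7 + 21/2)*6 + 24 = (7/2)*6 + 24 = 21 + 24 = 45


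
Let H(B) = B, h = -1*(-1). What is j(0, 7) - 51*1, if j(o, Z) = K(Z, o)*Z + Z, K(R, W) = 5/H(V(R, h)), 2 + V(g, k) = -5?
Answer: -49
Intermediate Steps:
h = 1
V(g, k) = -7 (V(g, k) = -2 - 5 = -7)
K(R, W) = -5/7 (K(R, W) = 5/(-7) = 5*(-1/7) = -5/7)
j(o, Z) = 2*Z/7 (j(o, Z) = -5*Z/7 + Z = 2*Z/7)
j(0, 7) - 51*1 = (2/7)*7 - 51*1 = 2 - 51 = -49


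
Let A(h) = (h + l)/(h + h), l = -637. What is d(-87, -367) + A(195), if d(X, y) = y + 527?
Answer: 2383/15 ≈ 158.87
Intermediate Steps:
A(h) = (-637 + h)/(2*h) (A(h) = (h - 637)/(h + h) = (-637 + h)/((2*h)) = (-637 + h)*(1/(2*h)) = (-637 + h)/(2*h))
d(X, y) = 527 + y
d(-87, -367) + A(195) = (527 - 367) + (½)*(-637 + 195)/195 = 160 + (½)*(1/195)*(-442) = 160 - 17/15 = 2383/15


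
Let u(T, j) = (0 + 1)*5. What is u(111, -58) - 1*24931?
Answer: -24926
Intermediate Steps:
u(T, j) = 5 (u(T, j) = 1*5 = 5)
u(111, -58) - 1*24931 = 5 - 1*24931 = 5 - 24931 = -24926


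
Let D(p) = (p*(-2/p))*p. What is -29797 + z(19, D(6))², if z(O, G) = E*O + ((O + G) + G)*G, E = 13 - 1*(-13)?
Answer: 277119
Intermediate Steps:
E = 26 (E = 13 + 13 = 26)
D(p) = -2*p
z(O, G) = 26*O + G*(O + 2*G) (z(O, G) = 26*O + ((O + G) + G)*G = 26*O + ((G + O) + G)*G = 26*O + (O + 2*G)*G = 26*O + G*(O + 2*G))
-29797 + z(19, D(6))² = -29797 + (2*(-2*6)² + 26*19 - 2*6*19)² = -29797 + (2*(-12)² + 494 - 12*19)² = -29797 + (2*144 + 494 - 228)² = -29797 + (288 + 494 - 228)² = -29797 + 554² = -29797 + 306916 = 277119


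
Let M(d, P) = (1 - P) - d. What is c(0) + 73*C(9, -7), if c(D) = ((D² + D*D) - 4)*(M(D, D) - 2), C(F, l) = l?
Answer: -507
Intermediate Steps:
M(d, P) = 1 - P - d
c(D) = (-1 - 2*D)*(-4 + 2*D²) (c(D) = ((D² + D*D) - 4)*((1 - D - D) - 2) = ((D² + D²) - 4)*((1 - 2*D) - 2) = (2*D² - 4)*(-1 - 2*D) = (-4 + 2*D²)*(-1 - 2*D) = (-1 - 2*D)*(-4 + 2*D²))
c(0) + 73*C(9, -7) = (4 - 4*0³ - 2*0² + 8*0) + 73*(-7) = (4 - 4*0 - 2*0 + 0) - 511 = (4 + 0 + 0 + 0) - 511 = 4 - 511 = -507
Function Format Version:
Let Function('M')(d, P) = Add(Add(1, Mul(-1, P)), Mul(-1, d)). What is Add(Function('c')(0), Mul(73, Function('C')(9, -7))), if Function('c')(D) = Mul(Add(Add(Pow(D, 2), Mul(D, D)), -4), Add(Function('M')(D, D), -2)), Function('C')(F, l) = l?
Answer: -507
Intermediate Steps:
Function('M')(d, P) = Add(1, Mul(-1, P), Mul(-1, d))
Function('c')(D) = Mul(Add(-1, Mul(-2, D)), Add(-4, Mul(2, Pow(D, 2)))) (Function('c')(D) = Mul(Add(Add(Pow(D, 2), Mul(D, D)), -4), Add(Add(1, Mul(-1, D), Mul(-1, D)), -2)) = Mul(Add(Add(Pow(D, 2), Pow(D, 2)), -4), Add(Add(1, Mul(-2, D)), -2)) = Mul(Add(Mul(2, Pow(D, 2)), -4), Add(-1, Mul(-2, D))) = Mul(Add(-4, Mul(2, Pow(D, 2))), Add(-1, Mul(-2, D))) = Mul(Add(-1, Mul(-2, D)), Add(-4, Mul(2, Pow(D, 2)))))
Add(Function('c')(0), Mul(73, Function('C')(9, -7))) = Add(Add(4, Mul(-4, Pow(0, 3)), Mul(-2, Pow(0, 2)), Mul(8, 0)), Mul(73, -7)) = Add(Add(4, Mul(-4, 0), Mul(-2, 0), 0), -511) = Add(Add(4, 0, 0, 0), -511) = Add(4, -511) = -507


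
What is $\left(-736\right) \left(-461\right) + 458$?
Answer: $339754$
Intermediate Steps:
$\left(-736\right) \left(-461\right) + 458 = 339296 + 458 = 339754$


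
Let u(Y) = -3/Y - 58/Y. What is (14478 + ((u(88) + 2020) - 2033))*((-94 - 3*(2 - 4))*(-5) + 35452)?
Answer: 11421363807/22 ≈ 5.1915e+8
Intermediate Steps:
u(Y) = -61/Y
(14478 + ((u(88) + 2020) - 2033))*((-94 - 3*(2 - 4))*(-5) + 35452) = (14478 + ((-61/88 + 2020) - 2033))*((-94 - 3*(2 - 4))*(-5) + 35452) = (14478 + ((-61*1/88 + 2020) - 2033))*((-94 - 3*(-2))*(-5) + 35452) = (14478 + ((-61/88 + 2020) - 2033))*((-94 + 6)*(-5) + 35452) = (14478 + (177699/88 - 2033))*(-88*(-5) + 35452) = (14478 - 1205/88)*(440 + 35452) = (1272859/88)*35892 = 11421363807/22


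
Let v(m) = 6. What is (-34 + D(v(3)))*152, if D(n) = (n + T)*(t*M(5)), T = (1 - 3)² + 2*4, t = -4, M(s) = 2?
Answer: -27056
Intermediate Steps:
T = 12 (T = (-2)² + 8 = 4 + 8 = 12)
D(n) = -96 - 8*n (D(n) = (n + 12)*(-4*2) = (12 + n)*(-8) = -96 - 8*n)
(-34 + D(v(3)))*152 = (-34 + (-96 - 8*6))*152 = (-34 + (-96 - 48))*152 = (-34 - 144)*152 = -178*152 = -27056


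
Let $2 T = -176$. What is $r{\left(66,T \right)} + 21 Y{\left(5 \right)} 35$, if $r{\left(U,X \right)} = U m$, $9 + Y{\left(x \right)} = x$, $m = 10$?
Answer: $-2280$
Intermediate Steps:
$Y{\left(x \right)} = -9 + x$
$T = -88$ ($T = \frac{1}{2} \left(-176\right) = -88$)
$r{\left(U,X \right)} = 10 U$ ($r{\left(U,X \right)} = U 10 = 10 U$)
$r{\left(66,T \right)} + 21 Y{\left(5 \right)} 35 = 10 \cdot 66 + 21 \left(-9 + 5\right) 35 = 660 + 21 \left(-4\right) 35 = 660 - 2940 = -2280$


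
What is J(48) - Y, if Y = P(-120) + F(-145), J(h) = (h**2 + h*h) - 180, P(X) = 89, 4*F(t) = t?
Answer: 17501/4 ≈ 4375.3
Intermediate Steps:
F(t) = t/4
J(h) = -180 + 2*h**2 (J(h) = (h**2 + h**2) - 180 = 2*h**2 - 180 = -180 + 2*h**2)
Y = 211/4 (Y = 89 + (1/4)*(-145) = 89 - 145/4 = 211/4 ≈ 52.750)
J(48) - Y = (-180 + 2*48**2) - 1*211/4 = (-180 + 2*2304) - 211/4 = (-180 + 4608) - 211/4 = 4428 - 211/4 = 17501/4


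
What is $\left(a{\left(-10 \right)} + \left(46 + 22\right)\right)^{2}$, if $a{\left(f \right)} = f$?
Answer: $3364$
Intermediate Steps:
$\left(a{\left(-10 \right)} + \left(46 + 22\right)\right)^{2} = \left(-10 + \left(46 + 22\right)\right)^{2} = \left(-10 + 68\right)^{2} = 58^{2} = 3364$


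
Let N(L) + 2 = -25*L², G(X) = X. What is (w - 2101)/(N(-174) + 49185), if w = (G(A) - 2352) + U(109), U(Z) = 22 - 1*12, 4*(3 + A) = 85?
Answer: 17699/2830868 ≈ 0.0062521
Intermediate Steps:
A = 73/4 (A = -3 + (¼)*85 = -3 + 85/4 = 73/4 ≈ 18.250)
U(Z) = 10 (U(Z) = 22 - 12 = 10)
N(L) = -2 - 25*L²
w = -9295/4 (w = (73/4 - 2352) + 10 = -9335/4 + 10 = -9295/4 ≈ -2323.8)
(w - 2101)/(N(-174) + 49185) = (-9295/4 - 2101)/((-2 - 25*(-174)²) + 49185) = -17699/(4*((-2 - 25*30276) + 49185)) = -17699/(4*((-2 - 756900) + 49185)) = -17699/(4*(-756902 + 49185)) = -17699/4/(-707717) = -17699/4*(-1/707717) = 17699/2830868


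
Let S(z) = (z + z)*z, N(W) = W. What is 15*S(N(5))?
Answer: 750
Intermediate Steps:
S(z) = 2*z**2 (S(z) = (2*z)*z = 2*z**2)
15*S(N(5)) = 15*(2*5**2) = 15*(2*25) = 15*50 = 750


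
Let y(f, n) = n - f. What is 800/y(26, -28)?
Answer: -400/27 ≈ -14.815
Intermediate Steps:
800/y(26, -28) = 800/(-28 - 1*26) = 800/(-28 - 26) = 800/(-54) = 800*(-1/54) = -400/27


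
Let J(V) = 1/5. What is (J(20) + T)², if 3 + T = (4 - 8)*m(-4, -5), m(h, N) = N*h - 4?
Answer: 111556/25 ≈ 4462.2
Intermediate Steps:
J(V) = ⅕
m(h, N) = -4 + N*h
T = -67 (T = -3 + (4 - 8)*(-4 - 5*(-4)) = -3 - 4*(-4 + 20) = -3 - 4*16 = -3 - 64 = -67)
(J(20) + T)² = (⅕ - 67)² = (-334/5)² = 111556/25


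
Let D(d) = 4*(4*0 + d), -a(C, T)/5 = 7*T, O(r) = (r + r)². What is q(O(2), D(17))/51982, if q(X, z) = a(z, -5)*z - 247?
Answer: 11653/51982 ≈ 0.22417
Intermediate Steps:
O(r) = 4*r² (O(r) = (2*r)² = 4*r²)
a(C, T) = -35*T
D(d) = 4*d (D(d) = 4*(0 + d) = 4*d)
q(X, z) = -247 + 175*z (q(X, z) = (-35*(-5))*z - 247 = 175*z - 247 = -247 + 175*z)
q(O(2), D(17))/51982 = (-247 + 175*(4*17))/51982 = (-247 + 175*68)*(1/51982) = (-247 + 11900)*(1/51982) = 11653*(1/51982) = 11653/51982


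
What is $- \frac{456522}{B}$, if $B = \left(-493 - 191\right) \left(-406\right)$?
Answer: $- \frac{76087}{46284} \approx -1.6439$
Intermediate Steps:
$B = 277704$ ($B = \left(-684\right) \left(-406\right) = 277704$)
$- \frac{456522}{B} = - \frac{456522}{277704} = \left(-456522\right) \frac{1}{277704} = - \frac{76087}{46284}$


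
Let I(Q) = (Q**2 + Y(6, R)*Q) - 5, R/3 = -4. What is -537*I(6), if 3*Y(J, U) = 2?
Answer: -18795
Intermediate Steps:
R = -12 (R = 3*(-4) = -12)
Y(J, U) = 2/3 (Y(J, U) = (1/3)*2 = 2/3)
I(Q) = -5 + Q**2 + 2*Q/3 (I(Q) = (Q**2 + 2*Q/3) - 5 = -5 + Q**2 + 2*Q/3)
-537*I(6) = -537*(-5 + 6**2 + (2/3)*6) = -537*(-5 + 36 + 4) = -537*35 = -18795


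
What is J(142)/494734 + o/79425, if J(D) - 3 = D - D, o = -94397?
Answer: -46701167123/39294247950 ≈ -1.1885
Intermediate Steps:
J(D) = 3 (J(D) = 3 + (D - D) = 3 + 0 = 3)
J(142)/494734 + o/79425 = 3/494734 - 94397/79425 = -46701167123/39294247950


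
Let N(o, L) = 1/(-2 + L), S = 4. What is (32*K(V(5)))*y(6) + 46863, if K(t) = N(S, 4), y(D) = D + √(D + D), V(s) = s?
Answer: 46959 + 32*√3 ≈ 47014.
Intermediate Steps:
y(D) = D + √2*√D (y(D) = D + √(2*D) = D + √2*√D)
K(t) = ½ (K(t) = 1/(-2 + 4) = 1/2 = ½)
(32*K(V(5)))*y(6) + 46863 = (32*(½))*(6 + √2*√6) + 46863 = 16*(6 + 2*√3) + 46863 = (96 + 32*√3) + 46863 = 46959 + 32*√3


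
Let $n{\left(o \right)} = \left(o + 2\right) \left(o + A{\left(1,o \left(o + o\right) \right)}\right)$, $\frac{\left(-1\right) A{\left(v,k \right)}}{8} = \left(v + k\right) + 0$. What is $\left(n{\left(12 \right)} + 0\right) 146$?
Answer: $-4701200$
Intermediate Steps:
$A{\left(v,k \right)} = - 8 k - 8 v$ ($A{\left(v,k \right)} = - 8 \left(\left(v + k\right) + 0\right) = - 8 \left(\left(k + v\right) + 0\right) = - 8 \left(k + v\right) = - 8 k - 8 v$)
$n{\left(o \right)} = \left(2 + o\right) \left(-8 + o - 16 o^{2}\right)$ ($n{\left(o \right)} = \left(o + 2\right) \left(o - \left(8 + 8 o \left(o + o\right)\right)\right) = \left(2 + o\right) \left(o - \left(8 + 8 o 2 o\right)\right) = \left(2 + o\right) \left(o - \left(8 + 8 \cdot 2 o^{2}\right)\right) = \left(2 + o\right) \left(o - \left(8 + 16 o^{2}\right)\right) = \left(2 + o\right) \left(-8 + o - 16 o^{2}\right)$)
$\left(n{\left(12 \right)} + 0\right) 146 = \left(\left(-16 - 31 \cdot 12^{2} - 16 \cdot 12^{3} - 72\right) + 0\right) 146 = \left(\left(-16 - 4464 - 27648 - 72\right) + 0\right) 146 = \left(-32200 + 0\right) 146 = \left(-32200\right) 146 = -4701200$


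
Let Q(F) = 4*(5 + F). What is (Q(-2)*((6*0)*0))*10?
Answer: 0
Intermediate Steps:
Q(F) = 20 + 4*F
(Q(-2)*((6*0)*0))*10 = ((20 + 4*(-2))*((6*0)*0))*10 = ((20 - 8)*(0*0))*10 = (12*0)*10 = 0*10 = 0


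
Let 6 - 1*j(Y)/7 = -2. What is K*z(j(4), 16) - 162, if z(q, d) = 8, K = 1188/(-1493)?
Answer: -251370/1493 ≈ -168.37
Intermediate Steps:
j(Y) = 56 (j(Y) = 42 - 7*(-2) = 42 + 14 = 56)
K = -1188/1493 (K = 1188*(-1/1493) = -1188/1493 ≈ -0.79571)
K*z(j(4), 16) - 162 = -1188/1493*8 - 162 = -9504/1493 - 162 = -251370/1493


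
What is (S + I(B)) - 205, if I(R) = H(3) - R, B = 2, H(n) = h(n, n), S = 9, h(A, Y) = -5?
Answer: -203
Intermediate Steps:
H(n) = -5
I(R) = -5 - R
(S + I(B)) - 205 = (9 + (-5 - 1*2)) - 205 = (9 + (-5 - 2)) - 205 = (9 - 7) - 205 = 2 - 205 = -203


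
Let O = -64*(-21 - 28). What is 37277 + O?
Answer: 40413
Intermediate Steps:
O = 3136 (O = -64*(-49) = 3136)
37277 + O = 37277 + 3136 = 40413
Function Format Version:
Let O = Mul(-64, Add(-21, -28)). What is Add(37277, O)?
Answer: 40413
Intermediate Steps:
O = 3136 (O = Mul(-64, -49) = 3136)
Add(37277, O) = Add(37277, 3136) = 40413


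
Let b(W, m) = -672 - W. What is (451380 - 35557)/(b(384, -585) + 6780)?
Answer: 415823/5724 ≈ 72.646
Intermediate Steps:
(451380 - 35557)/(b(384, -585) + 6780) = (451380 - 35557)/((-672 - 1*384) + 6780) = 415823/((-672 - 384) + 6780) = 415823/(-1056 + 6780) = 415823/5724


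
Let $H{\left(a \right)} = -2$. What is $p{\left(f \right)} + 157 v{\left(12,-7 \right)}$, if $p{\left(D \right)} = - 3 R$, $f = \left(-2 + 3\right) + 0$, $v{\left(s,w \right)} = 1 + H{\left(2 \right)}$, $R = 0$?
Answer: $-157$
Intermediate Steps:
$v{\left(s,w \right)} = -1$ ($v{\left(s,w \right)} = 1 - 2 = -1$)
$f = 1$ ($f = 1 + 0 = 1$)
$p{\left(D \right)} = 0$ ($p{\left(D \right)} = \left(-3\right) 0 = 0$)
$p{\left(f \right)} + 157 v{\left(12,-7 \right)} = 0 + 157 \left(-1\right) = 0 - 157 = -157$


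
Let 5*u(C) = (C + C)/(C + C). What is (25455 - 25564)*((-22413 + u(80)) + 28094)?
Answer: -3096254/5 ≈ -6.1925e+5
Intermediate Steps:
u(C) = 1/5 (u(C) = ((C + C)/(C + C))/5 = ((2*C)/((2*C)))/5 = ((2*C)*(1/(2*C)))/5 = (1/5)*1 = 1/5)
(25455 - 25564)*((-22413 + u(80)) + 28094) = (25455 - 25564)*((-22413 + 1/5) + 28094) = -109*(-112064/5 + 28094) = -109*28406/5 = -3096254/5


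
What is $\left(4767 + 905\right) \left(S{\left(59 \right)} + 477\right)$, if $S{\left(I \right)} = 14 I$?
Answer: $7390616$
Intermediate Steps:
$\left(4767 + 905\right) \left(S{\left(59 \right)} + 477\right) = \left(4767 + 905\right) \left(14 \cdot 59 + 477\right) = 5672 \left(826 + 477\right) = 5672 \cdot 1303 = 7390616$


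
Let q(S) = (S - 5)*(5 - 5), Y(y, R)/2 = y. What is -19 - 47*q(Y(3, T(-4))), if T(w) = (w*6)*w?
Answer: -19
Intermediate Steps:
T(w) = 6*w² (T(w) = (6*w)*w = 6*w²)
Y(y, R) = 2*y
q(S) = 0 (q(S) = (-5 + S)*0 = 0)
-19 - 47*q(Y(3, T(-4))) = -19 - 47*0 = -19 + 0 = -19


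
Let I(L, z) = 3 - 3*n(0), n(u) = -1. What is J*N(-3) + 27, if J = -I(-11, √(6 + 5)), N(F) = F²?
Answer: -27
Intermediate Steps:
I(L, z) = 6 (I(L, z) = 3 - 3*(-1) = 3 + 3 = 6)
J = -6 (J = -1*6 = -6)
J*N(-3) + 27 = -6*(-3)² + 27 = -6*9 + 27 = -54 + 27 = -27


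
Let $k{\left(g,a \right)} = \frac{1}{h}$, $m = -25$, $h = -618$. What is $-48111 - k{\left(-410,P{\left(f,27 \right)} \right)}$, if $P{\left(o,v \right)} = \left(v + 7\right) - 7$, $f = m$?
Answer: $- \frac{29732597}{618} \approx -48111.0$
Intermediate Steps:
$f = -25$
$P{\left(o,v \right)} = v$ ($P{\left(o,v \right)} = \left(7 + v\right) - 7 = v$)
$k{\left(g,a \right)} = - \frac{1}{618}$ ($k{\left(g,a \right)} = \frac{1}{-618} = - \frac{1}{618}$)
$-48111 - k{\left(-410,P{\left(f,27 \right)} \right)} = -48111 - - \frac{1}{618} = -48111 + \frac{1}{618} = - \frac{29732597}{618}$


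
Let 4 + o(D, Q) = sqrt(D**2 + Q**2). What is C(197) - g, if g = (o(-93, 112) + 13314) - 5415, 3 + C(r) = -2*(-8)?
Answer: -7882 - sqrt(21193) ≈ -8027.6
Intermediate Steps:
C(r) = 13 (C(r) = -3 - 2*(-8) = -3 + 16 = 13)
o(D, Q) = -4 + sqrt(D**2 + Q**2)
g = 7895 + sqrt(21193) (g = ((-4 + sqrt((-93)**2 + 112**2)) + 13314) - 5415 = ((-4 + sqrt(8649 + 12544)) + 13314) - 5415 = ((-4 + sqrt(21193)) + 13314) - 5415 = (13310 + sqrt(21193)) - 5415 = 7895 + sqrt(21193) ≈ 8040.6)
C(197) - g = 13 - (7895 + sqrt(21193)) = 13 + (-7895 - sqrt(21193)) = -7882 - sqrt(21193)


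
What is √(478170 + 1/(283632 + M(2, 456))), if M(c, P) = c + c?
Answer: √9617120068013989/141818 ≈ 691.50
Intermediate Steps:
M(c, P) = 2*c
√(478170 + 1/(283632 + M(2, 456))) = √(478170 + 1/(283632 + 2*2)) = √(478170 + 1/(283632 + 4)) = √(478170 + 1/283636) = √(135626226121/283636) = √9617120068013989/141818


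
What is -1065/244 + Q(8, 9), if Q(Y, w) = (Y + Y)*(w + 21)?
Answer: 116055/244 ≈ 475.64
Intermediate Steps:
Q(Y, w) = 2*Y*(21 + w) (Q(Y, w) = (2*Y)*(21 + w) = 2*Y*(21 + w))
-1065/244 + Q(8, 9) = -1065/244 + 2*8*(21 + 9) = -1065/244 + 2*8*30 = -71*15/244 + 480 = -1065/244 + 480 = 116055/244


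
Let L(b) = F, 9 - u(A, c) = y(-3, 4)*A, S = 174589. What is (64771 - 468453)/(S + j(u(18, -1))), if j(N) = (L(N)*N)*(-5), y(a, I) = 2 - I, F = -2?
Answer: -403682/175039 ≈ -2.3062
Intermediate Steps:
u(A, c) = 9 + 2*A (u(A, c) = 9 - (2 - 1*4)*A = 9 - (2 - 4)*A = 9 - (-2)*A = 9 + 2*A)
L(b) = -2
j(N) = 10*N (j(N) = -2*N*(-5) = 10*N)
(64771 - 468453)/(S + j(u(18, -1))) = (64771 - 468453)/(174589 + 10*(9 + 2*18)) = -403682/(174589 + 10*(9 + 36)) = -403682/(174589 + 10*45) = -403682/(174589 + 450) = -403682/175039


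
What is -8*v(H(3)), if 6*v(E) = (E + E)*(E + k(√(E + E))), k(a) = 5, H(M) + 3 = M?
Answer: 0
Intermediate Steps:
H(M) = -3 + M
v(E) = E*(5 + E)/3 (v(E) = ((E + E)*(E + 5))/6 = ((2*E)*(5 + E))/6 = (2*E*(5 + E))/6 = E*(5 + E)/3)
-8*v(H(3)) = -8*(-3 + 3)*(5 + (-3 + 3))/3 = -8*0*(5 + 0)/3 = -8*0*5/3 = -8*0 = 0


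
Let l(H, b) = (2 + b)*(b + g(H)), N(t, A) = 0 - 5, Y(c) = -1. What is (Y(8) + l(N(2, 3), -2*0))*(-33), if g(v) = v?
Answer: 363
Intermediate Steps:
N(t, A) = -5
l(H, b) = (2 + b)*(H + b) (l(H, b) = (2 + b)*(b + H) = (2 + b)*(H + b))
(Y(8) + l(N(2, 3), -2*0))*(-33) = (-1 + ((-2*0)**2 + 2*(-5) + 2*(-2*0) - (-10)*0))*(-33) = (-1 + (0**2 - 10 + 2*0 - 5*0))*(-33) = (-1 + (0 - 10 + 0 + 0))*(-33) = (-1 - 10)*(-33) = -11*(-33) = 363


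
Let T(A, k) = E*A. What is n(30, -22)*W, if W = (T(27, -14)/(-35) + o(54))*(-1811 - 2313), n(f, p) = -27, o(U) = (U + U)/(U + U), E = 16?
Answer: -44205156/35 ≈ -1.2630e+6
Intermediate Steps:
T(A, k) = 16*A
o(U) = 1 (o(U) = (2*U)/((2*U)) = (2*U)*(1/(2*U)) = 1)
W = 1637228/35 (W = ((16*27)/(-35) + 1)*(-1811 - 2313) = (432*(-1/35) + 1)*(-4124) = (-432/35 + 1)*(-4124) = -397/35*(-4124) = 1637228/35 ≈ 46778.)
n(30, -22)*W = -27*1637228/35 = -44205156/35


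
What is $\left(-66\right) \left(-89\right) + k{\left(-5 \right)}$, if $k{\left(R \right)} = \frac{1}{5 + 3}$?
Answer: $\frac{46993}{8} \approx 5874.1$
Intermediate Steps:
$k{\left(R \right)} = \frac{1}{8}$
$\left(-66\right) \left(-89\right) + k{\left(-5 \right)} = \left(-66\right) \left(-89\right) + \frac{1}{8} = 5874 + \frac{1}{8} = \frac{46993}{8}$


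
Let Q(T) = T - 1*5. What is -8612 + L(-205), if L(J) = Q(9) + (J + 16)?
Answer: -8797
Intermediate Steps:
Q(T) = -5 + T (Q(T) = T - 5 = -5 + T)
L(J) = 20 + J (L(J) = (-5 + 9) + (J + 16) = 4 + (16 + J) = 20 + J)
-8612 + L(-205) = -8612 + (20 - 205) = -8612 - 185 = -8797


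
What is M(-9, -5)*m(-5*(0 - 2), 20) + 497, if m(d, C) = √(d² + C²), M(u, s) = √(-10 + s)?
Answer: 497 + 50*I*√3 ≈ 497.0 + 86.603*I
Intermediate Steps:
m(d, C) = √(C² + d²)
M(-9, -5)*m(-5*(0 - 2), 20) + 497 = √(-10 - 5)*√(20² + (-5*(0 - 2))²) + 497 = √(-15)*√(400 + (-5*(-2))²) + 497 = (I*√15)*√(400 + 10²) + 497 = (I*√15)*√(400 + 100) + 497 = (I*√15)*√500 + 497 = (I*√15)*(10*√5) + 497 = 50*I*√3 + 497 = 497 + 50*I*√3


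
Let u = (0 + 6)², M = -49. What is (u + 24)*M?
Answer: -2940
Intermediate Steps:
u = 36 (u = 6² = 36)
(u + 24)*M = (36 + 24)*(-49) = 60*(-49) = -2940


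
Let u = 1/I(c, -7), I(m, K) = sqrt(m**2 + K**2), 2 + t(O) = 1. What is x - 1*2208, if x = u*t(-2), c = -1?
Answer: -2208 - sqrt(2)/10 ≈ -2208.1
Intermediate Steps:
t(O) = -1 (t(O) = -2 + 1 = -1)
I(m, K) = sqrt(K**2 + m**2)
u = sqrt(2)/10 (u = 1/(sqrt((-7)**2 + (-1)**2)) = 1/(sqrt(49 + 1)) = 1/(sqrt(50)) = 1/(5*sqrt(2)) = sqrt(2)/10 ≈ 0.14142)
x = -sqrt(2)/10 (x = (sqrt(2)/10)*(-1) = -sqrt(2)/10 ≈ -0.14142)
x - 1*2208 = -sqrt(2)/10 - 1*2208 = -sqrt(2)/10 - 2208 = -2208 - sqrt(2)/10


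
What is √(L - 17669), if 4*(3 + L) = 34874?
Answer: I*√35814/2 ≈ 94.623*I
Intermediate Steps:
L = 17431/2 (L = -3 + (¼)*34874 = -3 + 17437/2 = 17431/2 ≈ 8715.5)
√(L - 17669) = √(17431/2 - 17669) = √(-17907/2) = I*√35814/2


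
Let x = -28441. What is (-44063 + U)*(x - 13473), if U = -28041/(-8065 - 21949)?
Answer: 27715189070837/15007 ≈ 1.8468e+9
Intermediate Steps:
U = 28041/30014 (U = -28041/(-30014) = -28041*(-1/30014) = 28041/30014 ≈ 0.93426)
(-44063 + U)*(x - 13473) = (-44063 + 28041/30014)*(-28441 - 13473) = -1322478841/30014*(-41914) = 27715189070837/15007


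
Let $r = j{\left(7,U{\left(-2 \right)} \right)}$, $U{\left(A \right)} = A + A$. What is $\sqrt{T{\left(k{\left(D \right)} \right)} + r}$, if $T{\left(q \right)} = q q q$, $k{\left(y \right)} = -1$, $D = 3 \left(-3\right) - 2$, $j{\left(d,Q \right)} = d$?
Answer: $\sqrt{6} \approx 2.4495$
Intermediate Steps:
$U{\left(A \right)} = 2 A$
$r = 7$
$D = -11$ ($D = -9 - 2 = -11$)
$T{\left(q \right)} = q^{3}$ ($T{\left(q \right)} = q^{2} q = q^{3}$)
$\sqrt{T{\left(k{\left(D \right)} \right)} + r} = \sqrt{\left(-1\right)^{3} + 7} = \sqrt{-1 + 7} = \sqrt{6}$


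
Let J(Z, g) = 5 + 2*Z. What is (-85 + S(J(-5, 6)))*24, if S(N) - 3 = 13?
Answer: -1656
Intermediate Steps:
S(N) = 16 (S(N) = 3 + 13 = 16)
(-85 + S(J(-5, 6)))*24 = (-85 + 16)*24 = -69*24 = -1656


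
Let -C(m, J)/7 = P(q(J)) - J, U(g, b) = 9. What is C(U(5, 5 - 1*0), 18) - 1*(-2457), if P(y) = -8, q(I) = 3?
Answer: 2639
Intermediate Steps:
C(m, J) = 56 + 7*J (C(m, J) = -7*(-8 - J) = 56 + 7*J)
C(U(5, 5 - 1*0), 18) - 1*(-2457) = (56 + 7*18) - 1*(-2457) = (56 + 126) + 2457 = 182 + 2457 = 2639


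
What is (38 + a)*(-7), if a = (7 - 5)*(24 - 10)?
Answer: -462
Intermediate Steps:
a = 28 (a = 2*14 = 28)
(38 + a)*(-7) = (38 + 28)*(-7) = 66*(-7) = -462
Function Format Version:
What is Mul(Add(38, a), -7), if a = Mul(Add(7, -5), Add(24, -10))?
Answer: -462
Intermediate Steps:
a = 28 (a = Mul(2, 14) = 28)
Mul(Add(38, a), -7) = Mul(Add(38, 28), -7) = Mul(66, -7) = -462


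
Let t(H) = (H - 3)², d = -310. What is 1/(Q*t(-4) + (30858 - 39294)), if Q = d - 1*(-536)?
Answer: 1/2638 ≈ 0.00037907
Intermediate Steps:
t(H) = (-3 + H)²
Q = 226 (Q = -310 - 1*(-536) = -310 + 536 = 226)
1/(Q*t(-4) + (30858 - 39294)) = 1/(226*(-3 - 4)² + (30858 - 39294)) = 1/(226*(-7)² - 8436) = 1/(226*49 - 8436) = 1/(11074 - 8436) = 1/2638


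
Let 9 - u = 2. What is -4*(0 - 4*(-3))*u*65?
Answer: -21840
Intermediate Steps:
u = 7 (u = 9 - 1*2 = 9 - 2 = 7)
-4*(0 - 4*(-3))*u*65 = -4*(0 - 4*(-3))*7*65 = -4*(0 + 12)*7*65 = -48*7*65 = -4*84*65 = -336*65 = -21840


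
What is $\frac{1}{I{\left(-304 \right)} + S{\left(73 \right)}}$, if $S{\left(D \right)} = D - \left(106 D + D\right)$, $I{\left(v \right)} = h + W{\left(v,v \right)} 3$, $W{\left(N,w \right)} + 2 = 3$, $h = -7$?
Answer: $- \frac{1}{7742} \approx -0.00012917$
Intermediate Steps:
$W{\left(N,w \right)} = 1$ ($W{\left(N,w \right)} = -2 + 3 = 1$)
$I{\left(v \right)} = -4$ ($I{\left(v \right)} = -7 + 1 \cdot 3 = -7 + 3 = -4$)
$S{\left(D \right)} = - 106 D$ ($S{\left(D \right)} = D - 107 D = - 106 D$)
$\frac{1}{I{\left(-304 \right)} + S{\left(73 \right)}} = \frac{1}{-4 - 7738} = \frac{1}{-7742} = - \frac{1}{7742}$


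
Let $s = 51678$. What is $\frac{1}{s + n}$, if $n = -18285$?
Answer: $\frac{1}{33393} \approx 2.9946 \cdot 10^{-5}$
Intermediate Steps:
$\frac{1}{s + n} = \frac{1}{51678 - 18285} = \frac{1}{33393}$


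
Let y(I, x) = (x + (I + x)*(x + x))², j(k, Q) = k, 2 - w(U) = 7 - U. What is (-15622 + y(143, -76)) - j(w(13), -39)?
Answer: 105251970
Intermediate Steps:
w(U) = -5 + U (w(U) = 2 - (7 - U) = 2 + (-7 + U) = -5 + U)
y(I, x) = (x + 2*x*(I + x))² (y(I, x) = (x + (I + x)*(2*x))² = (x + 2*x*(I + x))²)
(-15622 + y(143, -76)) - j(w(13), -39) = (-15622 + (-76)²*(1 + 2*143 + 2*(-76))²) - (-5 + 13) = (-15622 + 5776*(1 + 286 - 152)²) - 1*8 = (-15622 + 5776*135²) - 8 = (-15622 + 5776*18225) - 8 = (-15622 + 105267600) - 8 = 105251978 - 8 = 105251970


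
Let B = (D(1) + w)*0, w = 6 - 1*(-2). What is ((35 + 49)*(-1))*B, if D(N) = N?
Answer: 0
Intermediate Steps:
w = 8 (w = 6 + 2 = 8)
B = 0 (B = (1 + 8)*0 = 9*0 = 0)
((35 + 49)*(-1))*B = ((35 + 49)*(-1))*0 = (84*(-1))*0 = -84*0 = 0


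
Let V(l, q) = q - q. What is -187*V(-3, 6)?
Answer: 0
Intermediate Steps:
V(l, q) = 0
-187*V(-3, 6) = -187*0 = 0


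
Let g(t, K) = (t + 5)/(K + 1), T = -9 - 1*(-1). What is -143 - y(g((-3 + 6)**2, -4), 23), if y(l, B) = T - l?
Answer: -419/3 ≈ -139.67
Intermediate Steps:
T = -8 (T = -9 + 1 = -8)
g(t, K) = (5 + t)/(1 + K)
y(l, B) = -8 - l
-143 - y(g((-3 + 6)**2, -4), 23) = -143 - (-8 - (5 + (-3 + 6)**2)/(1 - 4)) = -143 - (-8 - (5 + 3**2)/(-3)) = -143 - (-8 - (-1)*(5 + 9)/3) = -143 - (-8 - (-1)*14/3) = -143 - (-8 - 1*(-14/3)) = -143 - (-8 + 14/3) = -143 - 1*(-10/3) = -143 + 10/3 = -419/3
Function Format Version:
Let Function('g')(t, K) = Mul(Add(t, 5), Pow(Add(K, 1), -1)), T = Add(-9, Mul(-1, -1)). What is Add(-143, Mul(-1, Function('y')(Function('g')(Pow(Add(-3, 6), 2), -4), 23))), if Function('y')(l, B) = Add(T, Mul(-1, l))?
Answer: Rational(-419, 3) ≈ -139.67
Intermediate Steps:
T = -8 (T = Add(-9, 1) = -8)
Function('g')(t, K) = Mul(Pow(Add(1, K), -1), Add(5, t)) (Function('g')(t, K) = Mul(Add(5, t), Pow(Add(1, K), -1)) = Mul(Pow(Add(1, K), -1), Add(5, t)))
Function('y')(l, B) = Add(-8, Mul(-1, l))
Add(-143, Mul(-1, Function('y')(Function('g')(Pow(Add(-3, 6), 2), -4), 23))) = Add(-143, Mul(-1, Add(-8, Mul(-1, Mul(Pow(Add(1, -4), -1), Add(5, Pow(Add(-3, 6), 2))))))) = Add(-143, Mul(-1, Add(-8, Mul(-1, Mul(Pow(-3, -1), Add(5, Pow(3, 2))))))) = Add(-143, Mul(-1, Add(-8, Mul(-1, Mul(Rational(-1, 3), Add(5, 9)))))) = Add(-143, Mul(-1, Add(-8, Mul(-1, Mul(Rational(-1, 3), 14))))) = Add(-143, Mul(-1, Add(-8, Mul(-1, Rational(-14, 3))))) = Add(-143, Mul(-1, Add(-8, Rational(14, 3)))) = Add(-143, Mul(-1, Rational(-10, 3))) = Add(-143, Rational(10, 3)) = Rational(-419, 3)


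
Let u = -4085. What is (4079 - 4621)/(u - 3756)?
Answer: 542/7841 ≈ 0.069124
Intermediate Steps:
(4079 - 4621)/(u - 3756) = (4079 - 4621)/(-4085 - 3756) = -542/(-7841) = -542*(-1/7841) = 542/7841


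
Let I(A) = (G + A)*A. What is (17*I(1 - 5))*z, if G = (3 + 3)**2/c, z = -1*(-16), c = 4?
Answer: -5440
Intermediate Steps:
z = 16
G = 9 (G = (3 + 3)**2/4 = 6**2*(1/4) = 36*(1/4) = 9)
I(A) = A*(9 + A) (I(A) = (9 + A)*A = A*(9 + A))
(17*I(1 - 5))*z = (17*((1 - 5)*(9 + (1 - 5))))*16 = (17*(-4*(9 - 4)))*16 = (17*(-4*5))*16 = (17*(-20))*16 = -340*16 = -5440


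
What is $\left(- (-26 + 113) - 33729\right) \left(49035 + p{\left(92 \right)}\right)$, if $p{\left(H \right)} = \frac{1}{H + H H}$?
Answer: $- \frac{1182273473098}{713} \approx -1.6582 \cdot 10^{9}$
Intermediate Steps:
$p{\left(H \right)} = \frac{1}{H + H^{2}}$
$\left(- (-26 + 113) - 33729\right) \left(49035 + p{\left(92 \right)}\right) = \left(- (-26 + 113) - 33729\right) \left(49035 + \frac{1}{92 \left(1 + 92\right)}\right) = \left(\left(-1\right) 87 - 33729\right) \left(49035 + \frac{1}{92 \cdot 93}\right) = \left(-87 - 33729\right) \left(49035 + \frac{1}{92} \cdot \frac{1}{93}\right) = - 33816 \left(49035 + \frac{1}{8556}\right) = \left(-33816\right) \frac{419543461}{8556} = - \frac{1182273473098}{713}$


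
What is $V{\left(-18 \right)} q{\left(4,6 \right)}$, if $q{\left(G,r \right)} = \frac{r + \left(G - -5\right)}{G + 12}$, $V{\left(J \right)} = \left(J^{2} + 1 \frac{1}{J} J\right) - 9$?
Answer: $\frac{1185}{4} \approx 296.25$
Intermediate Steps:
$V{\left(J \right)} = -8 + J^{2}$ ($V{\left(J \right)} = \left(J^{2} + \frac{J}{J}\right) - 9 = \left(J^{2} + 1\right) - 9 = \left(1 + J^{2}\right) - 9 = -8 + J^{2}$)
$q{\left(G,r \right)} = \frac{5 + G + r}{12 + G}$ ($q{\left(G,r \right)} = \frac{r + \left(G + 5\right)}{12 + G} = \frac{r + \left(5 + G\right)}{12 + G} = \frac{5 + G + r}{12 + G}$)
$V{\left(-18 \right)} q{\left(4,6 \right)} = \left(-8 + \left(-18\right)^{2}\right) \frac{5 + 4 + 6}{12 + 4} = \left(-8 + 324\right) \frac{1}{16} \cdot 15 = 316 \cdot \frac{1}{16} \cdot 15 = 316 \cdot \frac{15}{16} = \frac{1185}{4}$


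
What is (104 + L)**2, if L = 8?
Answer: 12544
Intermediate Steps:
(104 + L)**2 = (104 + 8)**2 = 112**2 = 12544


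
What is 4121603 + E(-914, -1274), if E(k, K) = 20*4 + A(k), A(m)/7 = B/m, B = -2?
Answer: 1883609138/457 ≈ 4.1217e+6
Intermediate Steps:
A(m) = -14/m (A(m) = 7*(-2/m) = -14/m)
E(k, K) = 80 - 14/k (E(k, K) = 20*4 - 14/k = 80 - 14/k)
4121603 + E(-914, -1274) = 4121603 + (80 - 14/(-914)) = 4121603 + (80 - 14*(-1/914)) = 4121603 + (80 + 7/457) = 4121603 + 36567/457 = 1883609138/457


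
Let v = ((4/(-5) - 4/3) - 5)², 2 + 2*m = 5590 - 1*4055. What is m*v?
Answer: 5850439/150 ≈ 39003.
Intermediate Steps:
m = 1533/2 (m = -1 + (5590 - 1*4055)/2 = -1 + (5590 - 4055)/2 = -1 + (½)*1535 = -1 + 1535/2 = 1533/2 ≈ 766.50)
v = 11449/225 (v = ((4*(-⅕) - 4*⅓) - 5)² = ((-⅘ - 4/3) - 5)² = (-32/15 - 5)² = (-107/15)² = 11449/225 ≈ 50.884)
m*v = (1533/2)*(11449/225) = 5850439/150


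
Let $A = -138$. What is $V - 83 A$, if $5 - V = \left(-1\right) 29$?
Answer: $11488$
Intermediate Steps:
$V = 34$ ($V = 5 - \left(-1\right) 29 = 5 - -29 = 5 + 29 = 34$)
$V - 83 A = 34 - -11454 = 34 + 11454 = 11488$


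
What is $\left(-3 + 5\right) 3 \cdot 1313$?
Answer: $7878$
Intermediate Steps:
$\left(-3 + 5\right) 3 \cdot 1313 = 2 \cdot 3 \cdot 1313 = 6 \cdot 1313 = 7878$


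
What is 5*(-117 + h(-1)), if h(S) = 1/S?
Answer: -590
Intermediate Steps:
5*(-117 + h(-1)) = 5*(-117 + 1/(-1)) = 5*(-117 - 1) = 5*(-118) = -590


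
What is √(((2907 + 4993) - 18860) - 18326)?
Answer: 3*I*√3254 ≈ 171.13*I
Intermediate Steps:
√(((2907 + 4993) - 18860) - 18326) = √((7900 - 18860) - 18326) = √(-10960 - 18326) = √(-29286) = 3*I*√3254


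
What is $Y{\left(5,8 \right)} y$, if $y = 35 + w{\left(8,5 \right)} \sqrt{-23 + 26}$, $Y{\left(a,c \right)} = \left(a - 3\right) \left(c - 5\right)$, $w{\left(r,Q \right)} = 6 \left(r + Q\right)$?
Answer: $210 + 468 \sqrt{3} \approx 1020.6$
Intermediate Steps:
$w{\left(r,Q \right)} = 6 Q + 6 r$ ($w{\left(r,Q \right)} = 6 \left(Q + r\right) = 6 Q + 6 r$)
$Y{\left(a,c \right)} = \left(-5 + c\right) \left(-3 + a\right)$ ($Y{\left(a,c \right)} = \left(-3 + a\right) \left(-5 + c\right) = \left(-5 + c\right) \left(-3 + a\right)$)
$y = 35 + 78 \sqrt{3}$ ($y = 35 + \left(6 \cdot 5 + 6 \cdot 8\right) \sqrt{-23 + 26} = 35 + \left(30 + 48\right) \sqrt{3} = 35 + 78 \sqrt{3} \approx 170.1$)
$Y{\left(5,8 \right)} y = \left(15 - 25 - 24 + 5 \cdot 8\right) \left(35 + 78 \sqrt{3}\right) = \left(15 - 25 - 24 + 40\right) \left(35 + 78 \sqrt{3}\right) = 6 \left(35 + 78 \sqrt{3}\right) = 210 + 468 \sqrt{3}$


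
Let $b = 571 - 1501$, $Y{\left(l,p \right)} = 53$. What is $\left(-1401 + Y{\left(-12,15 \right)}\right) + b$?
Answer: $-2278$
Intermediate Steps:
$b = -930$ ($b = 571 - 1501 = -930$)
$\left(-1401 + Y{\left(-12,15 \right)}\right) + b = \left(-1401 + 53\right) - 930 = -1348 - 930 = -2278$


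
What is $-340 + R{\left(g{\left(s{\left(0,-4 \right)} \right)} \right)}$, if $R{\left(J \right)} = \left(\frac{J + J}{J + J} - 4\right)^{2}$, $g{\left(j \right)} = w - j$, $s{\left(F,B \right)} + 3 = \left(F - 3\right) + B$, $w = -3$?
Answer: $-331$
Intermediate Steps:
$s{\left(F,B \right)} = -6 + B + F$ ($s{\left(F,B \right)} = -3 + \left(\left(F - 3\right) + B\right) = -3 + \left(\left(-3 + F\right) + B\right) = -3 + \left(-3 + B + F\right) = -6 + B + F$)
$g{\left(j \right)} = -3 - j$
$R{\left(J \right)} = 9$ ($R{\left(J \right)} = \left(\frac{2 J}{2 J} - 4\right)^{2} = \left(2 J \frac{1}{2 J} - 4\right)^{2} = \left(1 - 4\right)^{2} = \left(-3\right)^{2} = 9$)
$-340 + R{\left(g{\left(s{\left(0,-4 \right)} \right)} \right)} = -340 + 9 = -331$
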